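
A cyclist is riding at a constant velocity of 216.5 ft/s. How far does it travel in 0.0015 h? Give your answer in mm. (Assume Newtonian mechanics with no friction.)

v = 216.5 ft/s × 0.3048 = 65.9892 m/s
t = 0.0015 h × 3600.0 = 5.4 s
d = v × t = 65.9892 × 5.4 = 356.342 m
d = 356.342 m / 0.001 = 356300 mm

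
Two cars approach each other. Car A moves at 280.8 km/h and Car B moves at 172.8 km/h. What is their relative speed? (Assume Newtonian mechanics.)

v_rel = v_A + v_B = 280.8 + 172.8 = 453.6 km/h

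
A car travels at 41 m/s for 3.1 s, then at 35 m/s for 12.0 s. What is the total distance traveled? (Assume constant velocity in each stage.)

d₁ = v₁t₁ = 41 × 3.1 = 127.1 m
d₂ = v₂t₂ = 35 × 12.0 = 420.0 m
d_total = 127.1 + 420.0 = 547.1 m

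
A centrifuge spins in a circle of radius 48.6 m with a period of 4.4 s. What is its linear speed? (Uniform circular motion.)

v = 2πr/T = 2π×48.6/4.4 = 69.4 m/s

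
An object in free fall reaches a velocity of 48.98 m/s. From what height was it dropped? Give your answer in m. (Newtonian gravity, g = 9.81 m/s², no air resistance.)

h = v² / (2g) = 48.98² / (2 × 9.81) = 122.3 m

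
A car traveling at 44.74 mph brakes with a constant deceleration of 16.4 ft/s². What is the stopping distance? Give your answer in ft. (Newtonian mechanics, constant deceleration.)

v₀ = 44.74 mph × 0.44704 = 20.0006 m/s
a = 16.4 ft/s² × 0.3048 = 4.99872 m/s²
d = v₀² / (2a) = 20.0006² / (2 × 4.99872) = 400.024 / 9.99744 = 40.0126 m
d = 40.0126 m / 0.3048 = 131.3 ft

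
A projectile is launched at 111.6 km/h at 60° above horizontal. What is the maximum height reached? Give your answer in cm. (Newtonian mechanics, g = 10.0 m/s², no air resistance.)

v₀ = 111.6 km/h × 0.2777777777777778 = 31.0 m/s
H = v₀² × sin²(θ) / (2g) = 31.0² × sin(60°)² / (2 × 10.0) = 961.0 × 0.75 / 20.0 = 36.0375 m
H = 36.0375 m / 0.01 = 3604 cm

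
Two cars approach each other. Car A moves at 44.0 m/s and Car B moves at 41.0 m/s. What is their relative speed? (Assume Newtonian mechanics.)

v_rel = v_A + v_B = 44.0 + 41.0 = 85.0 m/s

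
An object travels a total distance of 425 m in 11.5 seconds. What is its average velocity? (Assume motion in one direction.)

v_avg = Δd / Δt = 425 / 11.5 = 36.96 m/s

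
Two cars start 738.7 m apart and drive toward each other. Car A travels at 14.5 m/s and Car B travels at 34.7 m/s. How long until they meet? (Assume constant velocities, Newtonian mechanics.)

Combined speed: v_combined = 14.5 + 34.7 = 49.2 m/s
Time to meet: t = d/v_combined = 738.7/49.2 = 15.01 s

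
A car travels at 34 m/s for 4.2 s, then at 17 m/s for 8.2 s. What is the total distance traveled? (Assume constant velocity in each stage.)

d₁ = v₁t₁ = 34 × 4.2 = 142.8 m
d₂ = v₂t₂ = 17 × 8.2 = 139.4 m
d_total = 142.8 + 139.4 = 282.2 m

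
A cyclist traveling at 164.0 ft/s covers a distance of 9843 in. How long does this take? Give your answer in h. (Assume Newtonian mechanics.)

d = 9843 in × 0.0254 = 250.012 m
v = 164.0 ft/s × 0.3048 = 49.9872 m/s
t = d / v = 250.012 / 49.9872 = 5.00152 s
t = 5.00152 s / 3600.0 = 0.001389 h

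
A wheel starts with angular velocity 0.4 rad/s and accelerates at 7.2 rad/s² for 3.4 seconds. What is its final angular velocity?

ω = ω₀ + αt = 0.4 + 7.2 × 3.4 = 24.88 rad/s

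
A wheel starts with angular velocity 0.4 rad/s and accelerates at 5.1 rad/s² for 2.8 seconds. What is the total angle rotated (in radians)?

θ = ω₀t + ½αt² = 0.4×2.8 + ½×5.1×2.8² = 21.11 rad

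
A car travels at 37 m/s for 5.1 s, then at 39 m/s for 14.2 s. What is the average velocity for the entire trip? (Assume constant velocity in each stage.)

d₁ = v₁t₁ = 37 × 5.1 = 188.7 m
d₂ = v₂t₂ = 39 × 14.2 = 553.8 m
d_total = 742.5 m, t_total = 19.3 s
v_avg = d_total/t_total = 742.5/19.3 = 38.47 m/s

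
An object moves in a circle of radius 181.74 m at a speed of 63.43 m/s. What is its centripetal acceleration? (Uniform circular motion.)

a_c = v²/r = 63.43²/181.74 = 4023.3649/181.74 = 22.14 m/s²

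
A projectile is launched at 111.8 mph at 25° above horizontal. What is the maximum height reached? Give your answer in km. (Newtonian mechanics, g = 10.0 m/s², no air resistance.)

v₀ = 111.8 mph × 0.44704 = 49.9791 m/s
H = v₀² × sin²(θ) / (2g) = 49.9791² × sin(25°)² / (2 × 10.0) = 2497.91 × 0.178606 / 20.0 = 22.3071 m
H = 22.3071 m / 1000.0 = 0.02231 km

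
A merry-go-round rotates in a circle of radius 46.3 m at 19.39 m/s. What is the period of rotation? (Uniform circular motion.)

T = 2πr/v = 2π×46.3/19.39 = 15.0 s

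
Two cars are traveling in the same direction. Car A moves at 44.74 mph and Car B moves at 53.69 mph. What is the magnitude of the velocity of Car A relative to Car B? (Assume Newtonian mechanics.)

v_rel = |v_A - v_B| = |44.74 - 53.69| = 8.95 mph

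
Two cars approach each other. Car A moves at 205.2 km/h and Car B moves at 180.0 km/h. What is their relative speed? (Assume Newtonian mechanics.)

v_rel = v_A + v_B = 205.2 + 180.0 = 385.2 km/h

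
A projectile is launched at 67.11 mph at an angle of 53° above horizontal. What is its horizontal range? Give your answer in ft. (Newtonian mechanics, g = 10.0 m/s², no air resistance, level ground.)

v₀ = 67.11 mph × 0.44704 = 30.0009 m/s
R = v₀² × sin(2θ) / g = 30.0009² × sin(2 × 53°) / 10.0 = 900.054 × 0.961262 / 10.0 = 86.5188 m
R = 86.5188 m / 0.3048 = 283.9 ft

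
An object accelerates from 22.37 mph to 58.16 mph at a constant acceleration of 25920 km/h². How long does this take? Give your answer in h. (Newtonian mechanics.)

v₀ = 22.37 mph × 0.44704 = 10.0003 m/s
v = 58.16 mph × 0.44704 = 25.9998 m/s
a = 25920 km/h² × 7.716049382716049e-05 = 2.0 m/s²
t = (v - v₀) / a = (25.9998 - 10.0003) / 2.0 = 7.99975 s
t = 7.99975 s / 3600.0 = 0.002222 h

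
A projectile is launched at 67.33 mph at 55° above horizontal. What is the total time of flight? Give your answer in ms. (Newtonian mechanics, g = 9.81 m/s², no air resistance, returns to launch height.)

v₀ = 67.33 mph × 0.44704 = 30.0992 m/s
T = 2 × v₀ × sin(θ) / g = 2 × 30.0992 × sin(55°) / 9.81 = 2 × 30.0992 × 0.819152 / 9.81 = 5.02667 s
T = 5.02667 s / 0.001 = 5027 ms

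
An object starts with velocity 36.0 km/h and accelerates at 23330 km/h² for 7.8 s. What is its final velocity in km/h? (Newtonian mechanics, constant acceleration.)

v₀ = 36.0 km/h × 0.2777777777777778 = 10.0 m/s
a = 23330 km/h² × 7.716049382716049e-05 = 1.80015 m/s²
v = v₀ + a × t = 10.0 + 1.80015 × 7.8 = 24.0412 m/s
v = 24.0412 m/s / 0.2777777777777778 = 86.55 km/h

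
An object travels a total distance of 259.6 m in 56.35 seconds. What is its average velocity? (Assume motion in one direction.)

v_avg = Δd / Δt = 259.6 / 56.35 = 4.61 m/s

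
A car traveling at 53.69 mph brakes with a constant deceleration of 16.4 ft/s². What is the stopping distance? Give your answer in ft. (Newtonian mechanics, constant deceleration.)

v₀ = 53.69 mph × 0.44704 = 24.00158 m/s
a = 16.4 ft/s² × 0.3048 = 4.99872 m/s²
d = v₀² / (2a) = 24.00158² / (2 × 4.99872) = 576.0758 / 9.99744 = 57.62233 m
d = 57.62233 m / 0.3048 = 189.0 ft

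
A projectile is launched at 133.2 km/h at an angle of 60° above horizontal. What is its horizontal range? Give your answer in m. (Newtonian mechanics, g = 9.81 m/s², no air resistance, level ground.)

v₀ = 133.2 km/h × 0.2777777777777778 = 37.0 m/s
R = v₀² × sin(2θ) / g = 37.0² × sin(2 × 60°) / 9.81 = 1369.0 × 0.866025 / 9.81 = 120.9 m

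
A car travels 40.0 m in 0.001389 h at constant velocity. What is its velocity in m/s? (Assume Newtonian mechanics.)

t = 0.001389 h × 3600.0 = 5.0004 s
v = d / t = 40.0 / 5.0004 = 7.999 m/s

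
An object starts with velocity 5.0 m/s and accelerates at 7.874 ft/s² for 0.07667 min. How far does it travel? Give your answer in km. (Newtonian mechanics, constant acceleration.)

a = 7.874 ft/s² × 0.3048 = 2.4 m/s²
t = 0.07667 min × 60.0 = 4.6002 s
d = v₀ × t + ½ × a × t² = 5.0 × 4.6002 + 0.5 × 2.4 × 4.6002² = 48.3952 m
d = 48.3952 m / 1000.0 = 0.0484 km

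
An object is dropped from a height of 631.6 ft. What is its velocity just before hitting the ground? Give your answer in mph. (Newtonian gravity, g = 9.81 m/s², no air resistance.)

h = 631.6 ft × 0.3048 = 192.512 m
v = √(2gh) = √(2 × 9.81 × 192.512) = 61.458 m/s
v = 61.458 m/s / 0.44704 = 137.5 mph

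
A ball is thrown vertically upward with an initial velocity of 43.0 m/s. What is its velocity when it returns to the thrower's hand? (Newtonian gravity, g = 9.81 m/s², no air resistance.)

By conservation of energy (no air resistance), the ball returns to the throw height with the same speed as launch, but directed downward.
|v_ground| = v₀ = 43.0 m/s
v_ground = 43.0 m/s (downward)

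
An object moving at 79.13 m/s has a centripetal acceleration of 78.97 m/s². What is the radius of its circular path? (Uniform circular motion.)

r = v²/a_c = 79.13²/78.97 = 79.29 m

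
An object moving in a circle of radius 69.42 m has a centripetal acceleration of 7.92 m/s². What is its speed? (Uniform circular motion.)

v = √(a_c × r) = √(7.92 × 69.42) = 23.45 m/s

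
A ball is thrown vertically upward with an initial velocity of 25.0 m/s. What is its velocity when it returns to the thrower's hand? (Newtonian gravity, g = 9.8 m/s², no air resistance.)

By conservation of energy (no air resistance), the ball returns to the throw height with the same speed as launch, but directed downward.
|v_ground| = v₀ = 25.0 m/s
v_ground = 25.0 m/s (downward)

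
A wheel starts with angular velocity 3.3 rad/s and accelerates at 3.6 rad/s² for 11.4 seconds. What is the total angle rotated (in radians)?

θ = ω₀t + ½αt² = 3.3×11.4 + ½×3.6×11.4² = 271.55 rad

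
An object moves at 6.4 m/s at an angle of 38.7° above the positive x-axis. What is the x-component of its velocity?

vₓ = v cos(θ) = 6.4 × cos(38.7°) = 4.99 m/s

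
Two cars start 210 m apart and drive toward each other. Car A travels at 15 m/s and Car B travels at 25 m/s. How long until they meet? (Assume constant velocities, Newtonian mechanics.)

Combined speed: v_combined = 15 + 25 = 40 m/s
Time to meet: t = d/v_combined = 210/40 = 5.25 s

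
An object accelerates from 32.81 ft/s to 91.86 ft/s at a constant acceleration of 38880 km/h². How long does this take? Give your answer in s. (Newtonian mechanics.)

v₀ = 32.81 ft/s × 0.3048 = 10.0005 m/s
v = 91.86 ft/s × 0.3048 = 27.9989 m/s
a = 38880 km/h² × 7.716049382716049e-05 = 3.0 m/s²
t = (v - v₀) / a = (27.9989 - 10.0005) / 3.0 = 5.999 s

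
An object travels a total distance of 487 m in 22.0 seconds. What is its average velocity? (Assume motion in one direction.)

v_avg = Δd / Δt = 487 / 22.0 = 22.14 m/s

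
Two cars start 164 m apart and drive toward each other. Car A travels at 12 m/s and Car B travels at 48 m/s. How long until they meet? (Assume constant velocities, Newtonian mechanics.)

Combined speed: v_combined = 12 + 48 = 60 m/s
Time to meet: t = d/v_combined = 164/60 = 2.73 s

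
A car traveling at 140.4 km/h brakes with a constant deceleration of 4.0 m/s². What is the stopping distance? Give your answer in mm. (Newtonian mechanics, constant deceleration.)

v₀ = 140.4 km/h × 0.2777777777777778 = 39.0 m/s
d = v₀² / (2a) = 39.0² / (2 × 4.0) = 1521.0 / 8.0 = 190.125 m
d = 190.125 m / 0.001 = 190100 mm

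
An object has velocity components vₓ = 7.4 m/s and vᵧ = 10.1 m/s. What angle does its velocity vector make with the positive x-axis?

θ = arctan(vᵧ/vₓ) = arctan(10.1/7.4) = 53.77°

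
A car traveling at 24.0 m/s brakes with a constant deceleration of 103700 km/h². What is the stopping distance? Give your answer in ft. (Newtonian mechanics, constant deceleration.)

a = 103700 km/h² × 7.716049382716049e-05 = 8.00154 m/s²
d = v₀² / (2a) = 24.0² / (2 × 8.00154) = 576.0 / 16.0031 = 35.993 m
d = 35.993 m / 0.3048 = 118.1 ft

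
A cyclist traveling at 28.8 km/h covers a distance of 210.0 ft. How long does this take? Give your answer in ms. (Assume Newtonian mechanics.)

d = 210.0 ft × 0.3048 = 64.008 m
v = 28.8 km/h × 0.2777777777777778 = 8.0 m/s
t = d / v = 64.008 / 8.0 = 8.001 s
t = 8.001 s / 0.001 = 8001 ms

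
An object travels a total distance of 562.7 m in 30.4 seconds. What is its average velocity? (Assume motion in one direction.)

v_avg = Δd / Δt = 562.7 / 30.4 = 18.51 m/s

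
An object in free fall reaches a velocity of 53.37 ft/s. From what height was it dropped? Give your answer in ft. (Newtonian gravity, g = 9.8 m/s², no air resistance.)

v = 53.37 ft/s × 0.3048 = 16.2672 m/s
h = v² / (2g) = 16.2672² / (2 × 9.8) = 13.5011 m
h = 13.5011 m / 0.3048 = 44.29 ft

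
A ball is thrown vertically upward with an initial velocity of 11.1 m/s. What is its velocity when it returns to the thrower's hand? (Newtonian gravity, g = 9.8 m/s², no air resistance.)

By conservation of energy (no air resistance), the ball returns to the throw height with the same speed as launch, but directed downward.
|v_ground| = v₀ = 11.1 m/s
v_ground = 11.1 m/s (downward)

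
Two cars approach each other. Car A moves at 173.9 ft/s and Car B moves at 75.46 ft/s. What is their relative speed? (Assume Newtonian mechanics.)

v_rel = v_A + v_B = 173.9 + 75.46 = 249.36 ft/s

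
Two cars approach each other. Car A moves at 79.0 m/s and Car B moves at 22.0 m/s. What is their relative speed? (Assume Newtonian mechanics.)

v_rel = v_A + v_B = 79.0 + 22.0 = 101.0 m/s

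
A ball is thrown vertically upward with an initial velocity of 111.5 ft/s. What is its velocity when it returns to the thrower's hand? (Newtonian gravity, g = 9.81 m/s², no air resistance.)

By conservation of energy (no air resistance), the ball returns to the throw height with the same speed as launch, but directed downward.
|v_ground| = v₀ = 111.5 ft/s
v_ground = 111.5 ft/s (downward)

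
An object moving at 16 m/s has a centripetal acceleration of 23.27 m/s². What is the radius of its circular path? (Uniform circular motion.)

r = v²/a_c = 16²/23.27 = 11.0 m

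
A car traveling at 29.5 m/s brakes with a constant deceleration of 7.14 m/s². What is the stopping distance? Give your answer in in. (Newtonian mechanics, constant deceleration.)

d = v₀² / (2a) = 29.5² / (2 × 7.14) = 870.25 / 14.28 = 60.9419 m
d = 60.9419 m / 0.0254 = 2399 in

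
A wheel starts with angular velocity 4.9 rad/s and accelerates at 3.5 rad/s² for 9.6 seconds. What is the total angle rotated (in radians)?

θ = ω₀t + ½αt² = 4.9×9.6 + ½×3.5×9.6² = 208.32 rad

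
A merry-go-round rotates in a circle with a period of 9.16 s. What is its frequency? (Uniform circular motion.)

f = 1/T = 1/9.16 = 0.1092 Hz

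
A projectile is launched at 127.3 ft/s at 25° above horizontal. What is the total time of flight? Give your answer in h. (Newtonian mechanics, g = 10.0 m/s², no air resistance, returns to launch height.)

v₀ = 127.3 ft/s × 0.3048 = 38.801 m/s
T = 2 × v₀ × sin(θ) / g = 2 × 38.801 × sin(25°) / 10.0 = 2 × 38.801 × 0.422618 / 10.0 = 3.2796 s
T = 3.2796 s / 3600.0 = 0.000911 h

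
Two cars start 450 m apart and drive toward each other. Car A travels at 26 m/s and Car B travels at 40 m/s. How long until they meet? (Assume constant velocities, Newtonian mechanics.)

Combined speed: v_combined = 26 + 40 = 66 m/s
Time to meet: t = d/v_combined = 450/66 = 6.82 s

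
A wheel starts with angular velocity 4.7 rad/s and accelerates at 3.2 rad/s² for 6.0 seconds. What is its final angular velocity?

ω = ω₀ + αt = 4.7 + 3.2 × 6.0 = 23.9 rad/s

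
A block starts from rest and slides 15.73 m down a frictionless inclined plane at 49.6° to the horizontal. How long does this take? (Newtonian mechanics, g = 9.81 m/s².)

a = g sin(θ) = 9.81 × sin(49.6°) = 7.4707 m/s²
t = √(2d/a) = √(2 × 15.73 / 7.4707) = 2.05 s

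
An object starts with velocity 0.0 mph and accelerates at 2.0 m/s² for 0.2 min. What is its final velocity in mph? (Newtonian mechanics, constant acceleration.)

v₀ = 0.0 mph × 0.44704 = 0.0 m/s
t = 0.2 min × 60.0 = 12.0 s
v = v₀ + a × t = 0.0 + 2.0 × 12.0 = 24.0 m/s
v = 24.0 m/s / 0.44704 = 53.69 mph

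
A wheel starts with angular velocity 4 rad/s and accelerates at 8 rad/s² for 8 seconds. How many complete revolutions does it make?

θ = ω₀t + ½αt² = 4×8 + ½×8×8² = 288.0 rad
Total revolutions = θ/(2π) = 288.0/(2π) = 45.84
Complete revolutions = ⌊45.84⌋ = 45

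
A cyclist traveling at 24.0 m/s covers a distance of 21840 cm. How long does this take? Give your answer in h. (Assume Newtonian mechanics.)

d = 21840 cm × 0.01 = 218.4 m
t = d / v = 218.4 / 24.0 = 9.1 s
t = 9.1 s / 3600.0 = 0.002528 h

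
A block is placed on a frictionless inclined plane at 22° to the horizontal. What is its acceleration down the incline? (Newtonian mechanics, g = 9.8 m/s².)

a = g sin(θ) = 9.8 × sin(22°) = 9.8 × 0.3746 = 3.67 m/s²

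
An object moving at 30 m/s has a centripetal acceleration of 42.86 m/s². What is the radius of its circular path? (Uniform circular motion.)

r = v²/a_c = 30²/42.86 = 21.0 m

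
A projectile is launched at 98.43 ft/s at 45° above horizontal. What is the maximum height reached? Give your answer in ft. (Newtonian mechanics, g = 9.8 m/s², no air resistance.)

v₀ = 98.43 ft/s × 0.3048 = 30.0015 m/s
H = v₀² × sin²(θ) / (2g) = 30.0015² × sin(45°)² / (2 × 9.8) = 900.09 × 0.5 / 19.6 = 22.9615 m
H = 22.9615 m / 0.3048 = 75.33 ft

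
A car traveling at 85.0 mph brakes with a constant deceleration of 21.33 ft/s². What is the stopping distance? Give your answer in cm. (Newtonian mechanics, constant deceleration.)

v₀ = 85.0 mph × 0.44704 = 37.9984 m/s
a = 21.33 ft/s² × 0.3048 = 6.50138 m/s²
d = v₀² / (2a) = 37.9984² / (2 × 6.50138) = 1443.88 / 13.0028 = 111.044 m
d = 111.044 m / 0.01 = 11100 cm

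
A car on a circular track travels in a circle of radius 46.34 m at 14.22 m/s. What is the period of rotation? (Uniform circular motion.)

T = 2πr/v = 2π×46.34/14.22 = 20.48 s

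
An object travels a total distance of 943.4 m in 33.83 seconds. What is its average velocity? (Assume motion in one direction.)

v_avg = Δd / Δt = 943.4 / 33.83 = 27.89 m/s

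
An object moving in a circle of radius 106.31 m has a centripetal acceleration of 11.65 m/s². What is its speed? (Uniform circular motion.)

v = √(a_c × r) = √(11.65 × 106.31) = 35.19 m/s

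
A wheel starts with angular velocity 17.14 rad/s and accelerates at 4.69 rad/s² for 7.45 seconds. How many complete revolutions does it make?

θ = ω₀t + ½αt² = 17.14×7.45 + ½×4.69×7.45² = 257.8463625 rad
Total revolutions = θ/(2π) = 257.8463625/(2π) = 41.04
Complete revolutions = ⌊41.04⌋ = 41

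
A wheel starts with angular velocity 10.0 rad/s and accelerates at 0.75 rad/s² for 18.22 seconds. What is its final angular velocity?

ω = ω₀ + αt = 10.0 + 0.75 × 18.22 = 23.66 rad/s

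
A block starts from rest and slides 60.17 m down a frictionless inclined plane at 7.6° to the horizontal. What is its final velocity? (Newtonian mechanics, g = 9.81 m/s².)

a = g sin(θ) = 9.81 × sin(7.6°) = 1.2974 m/s²
v = √(2ad) = √(2 × 1.2974 × 60.17) = 12.5 m/s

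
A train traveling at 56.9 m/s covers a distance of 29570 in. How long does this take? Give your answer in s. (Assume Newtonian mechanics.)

d = 29570 in × 0.0254 = 751.078 m
t = d / v = 751.078 / 56.9 = 13.2 s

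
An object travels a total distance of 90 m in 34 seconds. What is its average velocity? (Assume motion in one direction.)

v_avg = Δd / Δt = 90 / 34 = 2.65 m/s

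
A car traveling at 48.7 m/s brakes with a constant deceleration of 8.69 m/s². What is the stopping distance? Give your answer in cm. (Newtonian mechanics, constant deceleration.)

d = v₀² / (2a) = 48.7² / (2 × 8.69) = 2371.69 / 17.38 = 136.461 m
d = 136.461 m / 0.01 = 13650 cm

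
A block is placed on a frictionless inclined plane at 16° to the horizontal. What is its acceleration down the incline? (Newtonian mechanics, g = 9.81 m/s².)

a = g sin(θ) = 9.81 × sin(16°) = 9.81 × 0.2756 = 2.7 m/s²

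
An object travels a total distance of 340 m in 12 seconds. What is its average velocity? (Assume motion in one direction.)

v_avg = Δd / Δt = 340 / 12 = 28.33 m/s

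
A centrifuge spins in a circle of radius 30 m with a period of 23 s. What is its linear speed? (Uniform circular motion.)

v = 2πr/T = 2π×30/23 = 8.2 m/s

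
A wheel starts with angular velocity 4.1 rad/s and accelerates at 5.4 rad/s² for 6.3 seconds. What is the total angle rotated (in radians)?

θ = ω₀t + ½αt² = 4.1×6.3 + ½×5.4×6.3² = 132.99 rad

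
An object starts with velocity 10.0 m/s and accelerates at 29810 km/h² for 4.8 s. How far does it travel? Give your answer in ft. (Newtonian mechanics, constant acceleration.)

a = 29810 km/h² × 7.716049382716049e-05 = 2.30015 m/s²
d = v₀ × t + ½ × a × t² = 10.0 × 4.8 + 0.5 × 2.30015 × 4.8² = 74.4977 m
d = 74.4977 m / 0.3048 = 244.4 ft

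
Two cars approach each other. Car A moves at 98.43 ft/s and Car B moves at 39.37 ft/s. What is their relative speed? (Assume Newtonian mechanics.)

v_rel = v_A + v_B = 98.43 + 39.37 = 137.8 ft/s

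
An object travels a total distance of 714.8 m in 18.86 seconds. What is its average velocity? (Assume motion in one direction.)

v_avg = Δd / Δt = 714.8 / 18.86 = 37.9 m/s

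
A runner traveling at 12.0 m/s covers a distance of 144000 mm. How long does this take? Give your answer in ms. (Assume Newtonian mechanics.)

d = 144000 mm × 0.001 = 144.0 m
t = d / v = 144.0 / 12.0 = 12.0 s
t = 12.0 s / 0.001 = 12000 ms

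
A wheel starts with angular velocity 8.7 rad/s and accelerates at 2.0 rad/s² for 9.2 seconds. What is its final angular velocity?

ω = ω₀ + αt = 8.7 + 2.0 × 9.2 = 27.1 rad/s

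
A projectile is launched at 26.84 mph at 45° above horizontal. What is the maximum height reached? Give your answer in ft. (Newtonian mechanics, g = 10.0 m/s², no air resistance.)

v₀ = 26.84 mph × 0.44704 = 11.9986 m/s
H = v₀² × sin²(θ) / (2g) = 11.9986² × sin(45°)² / (2 × 10.0) = 143.966 × 0.5 / 20.0 = 3.59915 m
H = 3.59915 m / 0.3048 = 11.81 ft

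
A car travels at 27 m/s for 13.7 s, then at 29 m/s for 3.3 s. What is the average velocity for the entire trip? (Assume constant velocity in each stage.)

d₁ = v₁t₁ = 27 × 13.7 = 369.9 m
d₂ = v₂t₂ = 29 × 3.3 = 95.7 m
d_total = 465.6 m, t_total = 17.0 s
v_avg = d_total/t_total = 465.6/17.0 = 27.39 m/s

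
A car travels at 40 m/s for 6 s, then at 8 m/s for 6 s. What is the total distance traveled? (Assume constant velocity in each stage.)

d₁ = v₁t₁ = 40 × 6 = 240 m
d₂ = v₂t₂ = 8 × 6 = 48 m
d_total = 240 + 48 = 288 m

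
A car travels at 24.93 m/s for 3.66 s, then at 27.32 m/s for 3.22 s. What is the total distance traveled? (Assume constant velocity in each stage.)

d₁ = v₁t₁ = 24.93 × 3.66 = 91.2438 m
d₂ = v₂t₂ = 27.32 × 3.22 = 87.9704 m
d_total = 91.2438 + 87.9704 = 179.21 m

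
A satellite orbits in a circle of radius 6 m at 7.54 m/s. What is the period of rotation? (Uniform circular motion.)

T = 2πr/v = 2π×6/7.54 = 5.0 s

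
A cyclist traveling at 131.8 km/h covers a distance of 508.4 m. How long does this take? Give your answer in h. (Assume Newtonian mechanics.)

v = 131.8 km/h × 0.2777777777777778 = 36.6111 m/s
t = d / v = 508.4 / 36.6111 = 13.8865 s
t = 13.8865 s / 3600.0 = 0.003857 h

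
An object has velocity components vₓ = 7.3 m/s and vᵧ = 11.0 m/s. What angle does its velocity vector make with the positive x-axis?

θ = arctan(vᵧ/vₓ) = arctan(11.0/7.3) = 56.43°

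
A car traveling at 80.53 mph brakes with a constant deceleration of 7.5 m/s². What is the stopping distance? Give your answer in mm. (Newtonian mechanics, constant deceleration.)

v₀ = 80.53 mph × 0.44704 = 36.0001 m/s
d = v₀² / (2a) = 36.0001² / (2 × 7.5) = 1296.01 / 15.0 = 86.4007 m
d = 86.4007 m / 0.001 = 86400 mm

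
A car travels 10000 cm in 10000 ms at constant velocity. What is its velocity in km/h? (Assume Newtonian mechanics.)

d = 10000 cm × 0.01 = 100.0 m
t = 10000 ms × 0.001 = 10.0 s
v = d / t = 100.0 / 10.0 = 10.0 m/s
v = 10.0 m/s / 0.2777777777777778 = 36.0 km/h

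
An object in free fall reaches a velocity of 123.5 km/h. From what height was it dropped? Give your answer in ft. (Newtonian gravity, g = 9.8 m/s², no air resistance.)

v = 123.5 km/h × 0.2777777777777778 = 34.3056 m/s
h = v² / (2g) = 34.3056² / (2 × 9.8) = 60.0446 m
h = 60.0446 m / 0.3048 = 197.0 ft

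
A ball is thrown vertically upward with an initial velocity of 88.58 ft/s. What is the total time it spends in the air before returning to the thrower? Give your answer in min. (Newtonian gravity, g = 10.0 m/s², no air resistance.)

v₀ = 88.58 ft/s × 0.3048 = 26.9992 m/s
t_total = 2 × v₀ / g = 2 × 26.9992 / 10.0 = 5.39984 s
t_total = 5.39984 s / 60.0 = 0.09 min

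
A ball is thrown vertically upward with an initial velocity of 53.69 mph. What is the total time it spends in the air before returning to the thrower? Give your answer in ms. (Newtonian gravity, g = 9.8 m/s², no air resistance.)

v₀ = 53.69 mph × 0.44704 = 24.0016 m/s
t_total = 2 × v₀ / g = 2 × 24.0016 / 9.8 = 4.89829 s
t_total = 4.89829 s / 0.001 = 4898 ms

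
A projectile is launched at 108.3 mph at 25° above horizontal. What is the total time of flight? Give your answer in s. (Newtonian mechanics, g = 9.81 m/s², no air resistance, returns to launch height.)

v₀ = 108.3 mph × 0.44704 = 48.4144 m/s
T = 2 × v₀ × sin(θ) / g = 2 × 48.4144 × sin(25°) / 9.81 = 2 × 48.4144 × 0.422618 / 9.81 = 4.171 s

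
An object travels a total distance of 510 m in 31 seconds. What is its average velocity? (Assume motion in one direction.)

v_avg = Δd / Δt = 510 / 31 = 16.45 m/s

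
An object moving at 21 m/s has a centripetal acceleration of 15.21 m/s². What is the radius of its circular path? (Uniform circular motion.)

r = v²/a_c = 21²/15.21 = 28.99 m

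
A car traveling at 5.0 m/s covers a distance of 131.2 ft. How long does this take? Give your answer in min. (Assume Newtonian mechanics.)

d = 131.2 ft × 0.3048 = 39.9898 m
t = d / v = 39.9898 / 5.0 = 7.99796 s
t = 7.99796 s / 60.0 = 0.1333 min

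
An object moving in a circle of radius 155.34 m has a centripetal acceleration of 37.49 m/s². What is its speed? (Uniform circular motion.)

v = √(a_c × r) = √(37.49 × 155.34) = 76.31 m/s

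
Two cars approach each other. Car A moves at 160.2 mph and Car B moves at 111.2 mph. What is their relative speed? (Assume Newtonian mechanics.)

v_rel = v_A + v_B = 160.2 + 111.2 = 271.4 mph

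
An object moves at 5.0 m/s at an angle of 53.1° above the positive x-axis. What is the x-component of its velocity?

vₓ = v cos(θ) = 5.0 × cos(53.1°) = 3.0 m/s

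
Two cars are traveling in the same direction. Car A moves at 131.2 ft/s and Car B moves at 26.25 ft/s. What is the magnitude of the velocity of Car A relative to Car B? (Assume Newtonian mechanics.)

v_rel = |v_A - v_B| = |131.2 - 26.25| = 104.95 ft/s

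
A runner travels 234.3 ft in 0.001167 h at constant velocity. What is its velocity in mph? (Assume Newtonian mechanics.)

d = 234.3 ft × 0.3048 = 71.4146 m
t = 0.001167 h × 3600.0 = 4.2012 s
v = d / t = 71.4146 / 4.2012 = 16.9986 m/s
v = 16.9986 m/s / 0.44704 = 38.02 mph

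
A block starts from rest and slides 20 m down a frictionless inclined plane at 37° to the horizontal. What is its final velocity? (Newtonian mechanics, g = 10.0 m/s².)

a = g sin(θ) = 10.0 × sin(37°) = 6.0182 m/s²
v = √(2ad) = √(2 × 6.0182 × 20) = 15.52 m/s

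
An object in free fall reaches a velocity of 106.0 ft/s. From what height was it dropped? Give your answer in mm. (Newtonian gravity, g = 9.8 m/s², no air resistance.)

v = 106.0 ft/s × 0.3048 = 32.3088 m/s
h = v² / (2g) = 32.3088² / (2 × 9.8) = 53.2581 m
h = 53.2581 m / 0.001 = 53260 mm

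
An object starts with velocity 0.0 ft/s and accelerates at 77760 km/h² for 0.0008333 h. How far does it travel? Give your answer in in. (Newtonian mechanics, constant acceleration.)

v₀ = 0.0 ft/s × 0.3048 = 0.0 m/s
a = 77760 km/h² × 7.716049382716049e-05 = 6.0 m/s²
t = 0.0008333 h × 3600.0 = 2.99988 s
d = v₀ × t + ½ × a × t² = 0.0 × 2.99988 + 0.5 × 6.0 × 2.99988² = 26.9978 m
d = 26.9978 m / 0.0254 = 1063 in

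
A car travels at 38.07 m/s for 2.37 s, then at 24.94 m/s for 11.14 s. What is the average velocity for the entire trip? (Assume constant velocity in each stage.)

d₁ = v₁t₁ = 38.07 × 2.37 = 90.2259 m
d₂ = v₂t₂ = 24.94 × 11.14 = 277.8316 m
d_total = 368.0575 m, t_total = 13.51 s
v_avg = d_total/t_total = 368.0575/13.51 = 27.24 m/s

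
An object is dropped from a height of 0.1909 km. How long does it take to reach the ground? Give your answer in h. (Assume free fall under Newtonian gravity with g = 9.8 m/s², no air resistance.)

h = 0.1909 km × 1000.0 = 190.9 m
t = √(2h/g) = √(2 × 190.9 / 9.8) = 6.24173 s
t = 6.24173 s / 3600.0 = 0.001734 h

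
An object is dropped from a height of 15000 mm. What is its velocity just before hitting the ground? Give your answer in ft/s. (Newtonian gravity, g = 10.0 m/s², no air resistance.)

h = 15000 mm × 0.001 = 15.0 m
v = √(2gh) = √(2 × 10.0 × 15.0) = 17.3205 m/s
v = 17.3205 m/s / 0.3048 = 56.83 ft/s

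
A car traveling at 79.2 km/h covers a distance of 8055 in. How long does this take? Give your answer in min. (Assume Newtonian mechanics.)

d = 8055 in × 0.0254 = 204.597 m
v = 79.2 km/h × 0.2777777777777778 = 22.0 m/s
t = d / v = 204.597 / 22.0 = 9.29986 s
t = 9.29986 s / 60.0 = 0.155 min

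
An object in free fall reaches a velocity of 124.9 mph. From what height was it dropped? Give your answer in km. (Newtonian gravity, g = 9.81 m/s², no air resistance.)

v = 124.9 mph × 0.44704 = 55.8353 m/s
h = v² / (2g) = 55.8353² / (2 × 9.81) = 158.898 m
h = 158.898 m / 1000.0 = 0.1589 km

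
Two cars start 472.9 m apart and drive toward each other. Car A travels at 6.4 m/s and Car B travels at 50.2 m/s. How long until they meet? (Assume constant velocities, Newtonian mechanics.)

Combined speed: v_combined = 6.4 + 50.2 = 56.6 m/s
Time to meet: t = d/v_combined = 472.9/56.6 = 8.36 s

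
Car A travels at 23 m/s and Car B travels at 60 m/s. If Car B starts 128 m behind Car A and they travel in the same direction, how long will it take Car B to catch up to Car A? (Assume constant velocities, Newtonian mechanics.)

Relative speed: v_rel = 60 - 23 = 37 m/s
Time to catch: t = d₀/v_rel = 128/37 = 3.46 s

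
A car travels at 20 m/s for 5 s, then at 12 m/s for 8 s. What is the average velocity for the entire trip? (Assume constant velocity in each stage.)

d₁ = v₁t₁ = 20 × 5 = 100 m
d₂ = v₂t₂ = 12 × 8 = 96 m
d_total = 196 m, t_total = 13 s
v_avg = d_total/t_total = 196/13 = 15.08 m/s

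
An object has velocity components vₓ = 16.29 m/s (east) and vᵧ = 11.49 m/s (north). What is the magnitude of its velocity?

|v| = √(vₓ² + vᵧ²) = √(16.29² + 11.49²) = √(397.3842) = 19.93 m/s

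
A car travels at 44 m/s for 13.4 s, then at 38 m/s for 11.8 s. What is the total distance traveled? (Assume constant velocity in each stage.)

d₁ = v₁t₁ = 44 × 13.4 = 589.6 m
d₂ = v₂t₂ = 38 × 11.8 = 448.4 m
d_total = 589.6 + 448.4 = 1038.0 m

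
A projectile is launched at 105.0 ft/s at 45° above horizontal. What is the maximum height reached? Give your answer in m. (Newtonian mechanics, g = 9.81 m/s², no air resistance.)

v₀ = 105.0 ft/s × 0.3048 = 32.004 m/s
H = v₀² × sin²(θ) / (2g) = 32.004² × sin(45°)² / (2 × 9.81) = 1024.26 × 0.5 / 19.62 = 26.1 m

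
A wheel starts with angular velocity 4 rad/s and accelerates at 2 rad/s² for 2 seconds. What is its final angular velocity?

ω = ω₀ + αt = 4 + 2 × 2 = 8 rad/s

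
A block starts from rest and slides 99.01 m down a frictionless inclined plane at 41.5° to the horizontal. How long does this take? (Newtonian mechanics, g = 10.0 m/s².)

a = g sin(θ) = 10.0 × sin(41.5°) = 6.6262 m/s²
t = √(2d/a) = √(2 × 99.01 / 6.6262) = 5.47 s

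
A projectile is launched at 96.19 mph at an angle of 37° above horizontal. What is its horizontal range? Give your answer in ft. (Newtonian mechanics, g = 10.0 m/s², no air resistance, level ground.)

v₀ = 96.19 mph × 0.44704 = 43.0008 m/s
R = v₀² × sin(2θ) / g = 43.0008² × sin(2 × 37°) / 10.0 = 1849.07 × 0.961262 / 10.0 = 177.744 m
R = 177.744 m / 0.3048 = 583.1 ft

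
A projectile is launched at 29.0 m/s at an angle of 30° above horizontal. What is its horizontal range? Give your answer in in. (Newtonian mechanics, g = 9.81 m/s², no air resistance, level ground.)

R = v₀² × sin(2θ) / g = 29.0² × sin(2 × 30°) / 9.81 = 841.0 × 0.866025 / 9.81 = 74.2433 m
R = 74.2433 m / 0.0254 = 2923 in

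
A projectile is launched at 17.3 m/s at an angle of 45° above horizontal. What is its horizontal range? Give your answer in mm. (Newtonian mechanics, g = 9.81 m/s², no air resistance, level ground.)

R = v₀² × sin(2θ) / g = 17.3² × sin(2 × 45°) / 9.81 = 299.29 × 1.0 / 9.81 = 30.5087 m
R = 30.5087 m / 0.001 = 30510 mm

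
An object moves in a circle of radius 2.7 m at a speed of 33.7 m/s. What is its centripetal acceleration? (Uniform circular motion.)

a_c = v²/r = 33.7²/2.7 = 1135.69/2.7 = 420.63 m/s²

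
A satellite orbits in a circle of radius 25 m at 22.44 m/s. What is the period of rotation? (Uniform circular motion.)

T = 2πr/v = 2π×25/22.44 = 7.0 s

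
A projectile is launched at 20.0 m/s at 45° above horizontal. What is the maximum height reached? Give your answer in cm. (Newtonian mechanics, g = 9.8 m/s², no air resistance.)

H = v₀² × sin²(θ) / (2g) = 20.0² × sin(45°)² / (2 × 9.8) = 400.0 × 0.5 / 19.6 = 10.2041 m
H = 10.2041 m / 0.01 = 1020 cm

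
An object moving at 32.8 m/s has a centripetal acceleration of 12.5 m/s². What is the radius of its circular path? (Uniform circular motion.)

r = v²/a_c = 32.8²/12.5 = 86.07 m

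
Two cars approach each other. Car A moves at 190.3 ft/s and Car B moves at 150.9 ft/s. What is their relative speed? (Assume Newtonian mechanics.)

v_rel = v_A + v_B = 190.3 + 150.9 = 341.2 ft/s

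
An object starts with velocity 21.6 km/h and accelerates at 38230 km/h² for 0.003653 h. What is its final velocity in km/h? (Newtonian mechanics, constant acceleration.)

v₀ = 21.6 km/h × 0.2777777777777778 = 6.0 m/s
a = 38230 km/h² × 7.716049382716049e-05 = 2.94985 m/s²
t = 0.003653 h × 3600.0 = 13.1508 s
v = v₀ + a × t = 6.0 + 2.94985 × 13.1508 = 44.7929 m/s
v = 44.7929 m/s / 0.2777777777777778 = 161.3 km/h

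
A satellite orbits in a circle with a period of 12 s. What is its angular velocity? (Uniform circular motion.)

ω = 2π/T = 2π/12 = 0.5236 rad/s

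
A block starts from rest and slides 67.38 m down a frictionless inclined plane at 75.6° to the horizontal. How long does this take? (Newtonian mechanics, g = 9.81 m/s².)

a = g sin(θ) = 9.81 × sin(75.6°) = 9.5018 m/s²
t = √(2d/a) = √(2 × 67.38 / 9.5018) = 3.77 s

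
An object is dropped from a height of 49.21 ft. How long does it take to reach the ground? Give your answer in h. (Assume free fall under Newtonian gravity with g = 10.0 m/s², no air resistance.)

h = 49.21 ft × 0.3048 = 14.9992 m
t = √(2h/g) = √(2 × 14.9992 / 10.0) = 1.732 s
t = 1.732 s / 3600.0 = 0.0004811 h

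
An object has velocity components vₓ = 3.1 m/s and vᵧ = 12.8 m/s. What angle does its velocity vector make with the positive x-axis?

θ = arctan(vᵧ/vₓ) = arctan(12.8/3.1) = 76.39°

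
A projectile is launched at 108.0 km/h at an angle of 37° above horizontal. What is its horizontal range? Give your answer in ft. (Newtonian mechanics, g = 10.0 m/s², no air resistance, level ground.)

v₀ = 108.0 km/h × 0.2777777777777778 = 30.0 m/s
R = v₀² × sin(2θ) / g = 30.0² × sin(2 × 37°) / 10.0 = 900.0 × 0.961262 / 10.0 = 86.5136 m
R = 86.5136 m / 0.3048 = 283.8 ft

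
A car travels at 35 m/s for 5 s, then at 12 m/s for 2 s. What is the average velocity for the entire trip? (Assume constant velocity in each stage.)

d₁ = v₁t₁ = 35 × 5 = 175 m
d₂ = v₂t₂ = 12 × 2 = 24 m
d_total = 199 m, t_total = 7 s
v_avg = d_total/t_total = 199/7 = 28.43 m/s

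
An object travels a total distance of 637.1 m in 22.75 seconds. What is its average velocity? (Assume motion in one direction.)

v_avg = Δd / Δt = 637.1 / 22.75 = 28.0 m/s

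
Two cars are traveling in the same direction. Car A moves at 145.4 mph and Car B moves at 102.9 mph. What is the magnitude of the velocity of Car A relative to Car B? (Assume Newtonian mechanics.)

v_rel = |v_A - v_B| = |145.4 - 102.9| = 42.5 mph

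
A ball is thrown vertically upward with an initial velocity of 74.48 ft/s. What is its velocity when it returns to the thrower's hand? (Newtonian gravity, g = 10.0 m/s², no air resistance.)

By conservation of energy (no air resistance), the ball returns to the throw height with the same speed as launch, but directed downward.
|v_ground| = v₀ = 74.48 ft/s
v_ground = 74.48 ft/s (downward)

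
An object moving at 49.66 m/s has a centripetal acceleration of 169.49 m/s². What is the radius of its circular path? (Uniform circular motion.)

r = v²/a_c = 49.66²/169.49 = 14.55 m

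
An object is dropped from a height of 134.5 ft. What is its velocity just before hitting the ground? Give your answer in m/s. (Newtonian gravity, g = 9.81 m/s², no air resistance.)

h = 134.5 ft × 0.3048 = 40.9956 m
v = √(2gh) = √(2 × 9.81 × 40.9956) = 28.36 m/s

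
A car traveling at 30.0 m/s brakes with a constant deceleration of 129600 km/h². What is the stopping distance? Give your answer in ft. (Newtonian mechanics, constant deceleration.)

a = 129600 km/h² × 7.716049382716049e-05 = 10.0 m/s²
d = v₀² / (2a) = 30.0² / (2 × 10.0) = 900.0 / 20.0 = 45.0 m
d = 45.0 m / 0.3048 = 147.6 ft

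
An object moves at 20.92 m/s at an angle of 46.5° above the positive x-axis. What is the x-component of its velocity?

vₓ = v cos(θ) = 20.92 × cos(46.5°) = 14.4 m/s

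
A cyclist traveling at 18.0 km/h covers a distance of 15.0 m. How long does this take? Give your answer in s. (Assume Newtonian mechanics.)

v = 18.0 km/h × 0.2777777777777778 = 5.0 m/s
t = d / v = 15.0 / 5.0 = 3.0 s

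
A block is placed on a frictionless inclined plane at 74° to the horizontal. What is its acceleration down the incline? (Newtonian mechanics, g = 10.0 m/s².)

a = g sin(θ) = 10.0 × sin(74°) = 10.0 × 0.9613 = 9.61 m/s²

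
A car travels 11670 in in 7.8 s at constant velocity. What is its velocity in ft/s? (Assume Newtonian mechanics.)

d = 11670 in × 0.0254 = 296.418 m
v = d / t = 296.418 / 7.8 = 38.0023 m/s
v = 38.0023 m/s / 0.3048 = 124.7 ft/s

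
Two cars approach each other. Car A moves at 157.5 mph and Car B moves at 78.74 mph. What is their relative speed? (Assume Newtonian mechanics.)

v_rel = v_A + v_B = 157.5 + 78.74 = 236.24 mph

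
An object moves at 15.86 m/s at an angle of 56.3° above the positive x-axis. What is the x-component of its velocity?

vₓ = v cos(θ) = 15.86 × cos(56.3°) = 8.8 m/s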